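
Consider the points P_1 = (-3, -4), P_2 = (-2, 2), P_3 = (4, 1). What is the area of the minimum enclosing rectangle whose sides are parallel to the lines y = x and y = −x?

In coordinates u = x + y, v = x − y the rectangle is axis-aligned; the map (x,y)→(u,v) scales areas by 2.
u-values: -7, 0, 5; range = 5 − (-7) = 12.
v-values: 1, -4, 3; range = 3 − (-4) = 7.
Area = (12 × 7) / 2 = 42.

42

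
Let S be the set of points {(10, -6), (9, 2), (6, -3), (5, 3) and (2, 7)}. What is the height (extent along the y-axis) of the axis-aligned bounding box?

max y = 7, min y = -6, so height = 13.

13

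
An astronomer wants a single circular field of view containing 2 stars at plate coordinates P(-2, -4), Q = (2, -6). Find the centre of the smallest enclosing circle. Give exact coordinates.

(0, -5)

The smallest circle enclosing two points has them as diameter endpoints.
Centre = midpoint = (0, -5); r² = |PQ|²/4 = 20/4 = 5.
Centre = (0, -5).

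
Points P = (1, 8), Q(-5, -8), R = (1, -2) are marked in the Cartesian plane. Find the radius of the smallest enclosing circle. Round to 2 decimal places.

8.54

Side lengths²: PQ² = 292, PR² = 100, QR² = 72.
Since PQ² = 292 ≥ 100 + 72 = 172, the angle opposite PQ is not acute, so the smallest enclosing circle has PQ as diameter.
Centre = midpoint of PQ = (-2, 0), r² = 292/4 = 73.
r = √73 ≈ 8.54.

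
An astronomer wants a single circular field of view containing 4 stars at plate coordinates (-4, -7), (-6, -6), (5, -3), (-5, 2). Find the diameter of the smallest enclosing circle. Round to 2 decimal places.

12.09

The minimum enclosing circle of a finite set is fixed by two of the points (as a diameter) or three (as a circumcircle).
The minimum enclosing circle is determined by three boundary points: (-6, -6), (5, -3), (-5, 2).
Their circumcentre is (-35/34, -87/34) with r² = 21125/578.
The farthest remaining point (-4, -7) is at distance² 16501/578 ≤ 21125/578.
Diameter = 2r = 2√(21125/578) ≈ 12.09.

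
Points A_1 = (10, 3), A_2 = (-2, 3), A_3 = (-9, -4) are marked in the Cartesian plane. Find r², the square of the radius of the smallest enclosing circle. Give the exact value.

102.5

Side lengths²: A_1A_2² = 144, A_1A_3² = 410, A_2A_3² = 98.
Since A_1A_3² = 410 ≥ 144 + 98 = 242, the angle opposite A_1A_3 is not acute, so the smallest enclosing circle has A_1A_3 as diameter.
Centre = midpoint of A_1A_3 = (0.5, -0.5), r² = 410/4 = 102.5.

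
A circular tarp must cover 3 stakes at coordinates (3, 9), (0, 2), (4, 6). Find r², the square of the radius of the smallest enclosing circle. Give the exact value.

14.5

Call the three points A, B, C in the order given.
Side lengths²: AB² = 58, AC² = 10, BC² = 32.
Since AB² = 58 ≥ 32 + 10 = 42, the angle opposite AB is not acute, so the smallest enclosing circle has AB as diameter.
Centre = midpoint of AB = (1.5, 5.5), r² = 58/4 = 14.5.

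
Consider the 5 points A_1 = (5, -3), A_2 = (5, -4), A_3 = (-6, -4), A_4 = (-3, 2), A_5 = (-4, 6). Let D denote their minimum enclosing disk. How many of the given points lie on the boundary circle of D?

3

The minimum enclosing circle of a finite set is fixed by two of the points (as a diameter) or three (as a circumcircle).
The minimum enclosing circle is determined by three boundary points: A_2, A_3, A_5.
Their circumcentre is (-0.5, 0.1) with r² = 47.06.
The farthest remaining point A_1 is at distance² 39.86 ≤ 47.06.
The points at distance exactly r from the centre are A_2, A_3, A_5 — 3 points.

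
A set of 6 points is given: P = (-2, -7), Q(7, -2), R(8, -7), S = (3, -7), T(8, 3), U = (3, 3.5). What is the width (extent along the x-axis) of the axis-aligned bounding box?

10

max x = 8, min x = -2, so width = 10.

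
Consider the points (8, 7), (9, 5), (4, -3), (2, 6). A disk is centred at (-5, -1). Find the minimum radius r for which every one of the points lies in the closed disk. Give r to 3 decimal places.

The required radius is the distance from (-5, -1) to the farthest point.
Squared distances: 233, 232, 85, 98.
Maximum is 233, attained at (8, 7).
r = √233 ≈ 15.264.

15.264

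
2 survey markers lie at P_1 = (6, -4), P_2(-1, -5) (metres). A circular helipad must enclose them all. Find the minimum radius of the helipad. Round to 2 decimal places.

3.54

The smallest circle enclosing two points has them as diameter endpoints.
Centre = midpoint = (2.5, -4.5); r² = |P_1P_2|²/4 = 50/4 = 12.5.
r = √(12.5) ≈ 3.54.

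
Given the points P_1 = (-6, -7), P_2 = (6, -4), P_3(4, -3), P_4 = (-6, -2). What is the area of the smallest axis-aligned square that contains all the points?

144

The bounding box has width 12 and height 5.
An axis-aligned square enclosing the set must have side ≥ max(width, height).
So the minimum side is max(12, 5) = 12.
Area = 12² = 144.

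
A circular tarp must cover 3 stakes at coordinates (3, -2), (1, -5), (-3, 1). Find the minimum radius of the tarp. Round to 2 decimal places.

Call the three points A, B, C in the order given.
Side lengths²: AB² = 13, AC² = 45, BC² = 52.
Since BC² = 52 < 45 + 13 = 58, the triangle is acute, so the smallest enclosing circle is the circumcircle.
Circumcentre = (-0.625, -1.75), r² = 13.203125.
r = √(13.203125) ≈ 3.63.

3.63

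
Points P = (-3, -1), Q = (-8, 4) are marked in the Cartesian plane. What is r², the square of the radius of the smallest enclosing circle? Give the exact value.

The smallest circle enclosing two points has them as diameter endpoints.
Centre = midpoint = (-5.5, 1.5); r² = |PQ|²/4 = 50/4 = 12.5.

12.5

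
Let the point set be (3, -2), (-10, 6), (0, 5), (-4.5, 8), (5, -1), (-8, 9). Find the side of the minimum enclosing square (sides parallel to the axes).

The bounding box has width 15 and height 11.
An axis-aligned square enclosing the set must have side ≥ max(width, height).
So the minimum side is max(15, 11) = 15.

15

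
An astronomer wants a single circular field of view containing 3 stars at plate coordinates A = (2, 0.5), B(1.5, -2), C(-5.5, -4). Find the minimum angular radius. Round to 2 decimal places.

4.37

Side lengths²: AB² = 6.5, AC² = 76.5, BC² = 53.
Since AC² = 76.5 ≥ 53 + 6.5 = 59.5, the angle opposite AC is not acute, so the smallest enclosing circle has AC as diameter.
Centre = midpoint of AC = (-1.75, -1.75), r² = 76.5/4 = 19.125.
r = √(19.125) ≈ 4.37.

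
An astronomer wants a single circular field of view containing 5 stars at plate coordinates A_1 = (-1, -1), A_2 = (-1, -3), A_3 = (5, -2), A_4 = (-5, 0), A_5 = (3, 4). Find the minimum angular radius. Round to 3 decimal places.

By Welzl's lemma the MEC is supported by two points (diametrically opposite) or three points (on a circumcircle).
The minimum enclosing circle is determined by three boundary points: A_3, A_4, A_5.
Their circumcentre is (1/7, -2/7) with r² = 1300/49.
The farthest remaining point A_2 is at distance² 425/49 ≤ 1300/49.
r = √(1300/49) ≈ 5.151.

5.151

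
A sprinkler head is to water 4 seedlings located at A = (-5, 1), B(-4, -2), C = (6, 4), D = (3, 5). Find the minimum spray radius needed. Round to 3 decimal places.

5.840

A smallest enclosing disk is always determined by at most three of the input points on its boundary.
The minimum enclosing circle is determined by three boundary points: A, B, C.
Their circumcentre is (5/6, 23/18) with r² = 5525/162.
The farthest remaining point D is at distance² 3005/162 ≤ 5525/162.
r = √(5525/162) ≈ 5.840.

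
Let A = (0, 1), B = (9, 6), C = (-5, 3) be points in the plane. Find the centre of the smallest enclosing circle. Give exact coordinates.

(2, 4.5)

Side lengths²: AB² = 106, AC² = 29, BC² = 205.
Since BC² = 205 ≥ 106 + 29 = 135, the angle opposite BC is not acute, so the smallest enclosing circle has BC as diameter.
Centre = midpoint of BC = (2, 4.5), r² = 205/4 = 51.25.
Centre = (2, 4.5).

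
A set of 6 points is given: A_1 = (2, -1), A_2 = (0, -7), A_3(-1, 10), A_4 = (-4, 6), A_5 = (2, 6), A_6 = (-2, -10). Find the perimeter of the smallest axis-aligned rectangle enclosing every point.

52

Width = max x − min x = 2 − (-4) = 6.
Height = max y − min y = 10 − (-10) = 20.
Perimeter = 2(6 + 20) = 52.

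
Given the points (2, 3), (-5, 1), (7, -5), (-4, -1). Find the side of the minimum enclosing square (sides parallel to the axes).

12

The bounding box has width 12 and height 8.
An axis-aligned square enclosing the set must have side ≥ max(width, height).
So the minimum side is max(12, 8) = 12.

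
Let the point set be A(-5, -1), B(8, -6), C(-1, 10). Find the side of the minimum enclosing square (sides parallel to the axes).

16

The bounding box has width 13 and height 16.
An axis-aligned square enclosing the set must have side ≥ max(width, height).
So the minimum side is max(13, 16) = 16.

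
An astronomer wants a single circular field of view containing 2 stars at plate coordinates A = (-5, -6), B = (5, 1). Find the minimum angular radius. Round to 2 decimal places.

6.10

The smallest circle enclosing two points has them as diameter endpoints.
Centre = midpoint = (0, -2.5); r² = |AB|²/4 = 149/4 = 37.25.
r = √(37.25) ≈ 6.10.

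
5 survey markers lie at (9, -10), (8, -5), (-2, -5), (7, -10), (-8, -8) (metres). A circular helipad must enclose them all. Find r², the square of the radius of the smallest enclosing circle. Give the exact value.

73.25

The minimum enclosing circle of a finite set is fixed by two of the points (as a diameter) or three (as a circumcircle).
The farthest pair is (9, -10)–(-8, -8) with squared distance 293. The circle on this segment as diameter has centre (0.5, -9) and r² = 293/4 = 73.25.
Check (8, -5): distance² to centre = 72.25 ≤ 73.25, so it lies inside.
All remaining points lie in this disk, and no smaller disk contains both endpoints, so this is the minimum enclosing circle.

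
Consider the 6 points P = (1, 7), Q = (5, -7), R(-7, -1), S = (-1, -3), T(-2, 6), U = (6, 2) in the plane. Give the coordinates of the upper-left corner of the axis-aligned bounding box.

x-range [-7, 6], y-range [-7, 7].
The upper-left corner is (-7, 7).

(-7, 7)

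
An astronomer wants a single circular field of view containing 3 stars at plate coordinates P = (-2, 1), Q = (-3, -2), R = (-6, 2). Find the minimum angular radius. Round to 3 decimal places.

Side lengths²: PQ² = 10, PR² = 17, QR² = 25.
Since QR² = 25 < 17 + 10 = 27, the triangle is acute, so the smallest enclosing circle is the circumcircle.
Circumcentre = (-113/26, 3/26), r² = 2125/338.
r = √(2125/338) ≈ 2.507.

2.507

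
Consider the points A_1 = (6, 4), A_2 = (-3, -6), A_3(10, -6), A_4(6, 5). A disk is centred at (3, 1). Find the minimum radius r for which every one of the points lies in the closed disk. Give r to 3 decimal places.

9.899

The required radius is the distance from (3, 1) to the farthest point.
Squared distances: 18, 85, 98, 25.
Maximum is 98, attained at A_3.
r = √98 ≈ 9.899.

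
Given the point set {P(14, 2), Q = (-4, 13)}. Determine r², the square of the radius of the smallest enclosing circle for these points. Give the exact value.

The smallest circle enclosing two points has them as diameter endpoints.
Centre = midpoint = (5, 7.5); r² = |PQ|²/4 = 445/4 = 111.25.

111.25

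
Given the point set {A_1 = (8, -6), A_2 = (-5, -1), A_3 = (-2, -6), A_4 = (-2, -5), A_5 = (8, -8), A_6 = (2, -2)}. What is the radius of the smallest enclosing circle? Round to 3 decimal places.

7.382

The minimum enclosing circle of a finite set is fixed by two of the points (as a diameter) or three (as a circumcircle).
The farthest pair is A_2–A_5 with squared distance 218. The circle on this segment as diameter has centre (1.5, -4.5) and r² = 218/4 = 54.5.
Check A_1: distance² to centre = 44.5 ≤ 54.5, so it lies inside.
All remaining points lie in this disk, and no smaller disk contains both endpoints, so this is the minimum enclosing circle.
r = √(54.5) ≈ 7.382.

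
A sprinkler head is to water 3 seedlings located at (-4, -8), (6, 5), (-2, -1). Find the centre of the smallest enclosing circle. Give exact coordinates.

(1, -1.5)

Call the three points A, B, C in the order given.
Side lengths²: AB² = 269, AC² = 53, BC² = 100.
Since AB² = 269 ≥ 100 + 53 = 153, the angle opposite AB is not acute, so the smallest enclosing circle has AB as diameter.
Centre = midpoint of AB = (1, -1.5), r² = 269/4 = 67.25.
Centre = (1, -1.5).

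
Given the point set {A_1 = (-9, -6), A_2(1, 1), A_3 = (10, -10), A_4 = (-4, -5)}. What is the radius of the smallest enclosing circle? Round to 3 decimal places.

9.708

The farthest pair is A_1–A_3 with squared distance 377. The circle on this segment as diameter has centre (0.5, -8) and r² = 377/4 = 94.25.
Check A_2: distance² to centre = 81.25 ≤ 94.25, so it lies inside.
All remaining points lie in this disk, and no smaller disk contains both endpoints, so this is the minimum enclosing circle.
r = √(94.25) ≈ 9.708.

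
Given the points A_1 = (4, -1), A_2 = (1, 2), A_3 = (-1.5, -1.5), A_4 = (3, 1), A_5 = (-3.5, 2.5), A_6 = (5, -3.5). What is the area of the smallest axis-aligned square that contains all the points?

72.25

The bounding box has width 8.5 and height 6.
An axis-aligned square enclosing the set must have side ≥ max(width, height).
So the minimum side is max(8.5, 6) = 8.5.
Area = 8.5² = 72.25.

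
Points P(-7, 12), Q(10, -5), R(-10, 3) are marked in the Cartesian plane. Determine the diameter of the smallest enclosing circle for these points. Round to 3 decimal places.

Side lengths²: PQ² = 578, PR² = 90, QR² = 464.
Since PQ² = 578 ≥ 464 + 90 = 554, the angle opposite PQ is not acute, so the smallest enclosing circle has PQ as diameter.
Centre = midpoint of PQ = (1.5, 3.5), r² = 578/4 = 144.5.
Diameter = 2r = 2√(144.5) ≈ 24.042.

24.042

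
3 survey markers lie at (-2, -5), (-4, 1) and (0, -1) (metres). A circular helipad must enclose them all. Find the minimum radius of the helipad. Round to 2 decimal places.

Call the three points A, B, C in the order given.
Side lengths²: AB² = 40, AC² = 20, BC² = 20.
Since AB² = 40 ≥ 20 + 20 = 40, the angle opposite AB is not acute, so the smallest enclosing circle has AB as diameter.
Centre = midpoint of AB = (-3, -2), r² = 40/4 = 10.
r = √10 ≈ 3.16.

3.16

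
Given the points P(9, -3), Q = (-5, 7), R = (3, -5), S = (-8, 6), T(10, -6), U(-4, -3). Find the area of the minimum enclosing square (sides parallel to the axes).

The bounding box has width 18 and height 13.
An axis-aligned square enclosing the set must have side ≥ max(width, height).
So the minimum side is max(18, 13) = 18.
Area = 18² = 324.

324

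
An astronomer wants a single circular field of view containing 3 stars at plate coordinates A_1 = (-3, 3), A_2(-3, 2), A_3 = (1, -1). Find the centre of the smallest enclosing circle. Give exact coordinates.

Side lengths²: A_1A_2² = 1, A_1A_3² = 32, A_2A_3² = 25.
Since A_1A_3² = 32 ≥ 25 + 1 = 26, the angle opposite A_1A_3 is not acute, so the smallest enclosing circle has A_1A_3 as diameter.
Centre = midpoint of A_1A_3 = (-1, 1), r² = 32/4 = 8.
Centre = (-1, 1).

(-1, 1)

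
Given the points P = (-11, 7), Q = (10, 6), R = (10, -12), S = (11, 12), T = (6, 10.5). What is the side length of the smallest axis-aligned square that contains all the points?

24

The bounding box has width 22 and height 24.
An axis-aligned square enclosing the set must have side ≥ max(width, height).
So the minimum side is max(22, 24) = 24.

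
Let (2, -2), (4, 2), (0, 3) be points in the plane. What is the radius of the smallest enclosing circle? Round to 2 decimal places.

2.76

Call the three points A, B, C in the order given.
Side lengths²: AB² = 20, AC² = 29, BC² = 17.
Since AC² = 29 < 20 + 17 = 37, the triangle is acute, so the smallest enclosing circle is the circumcircle.
Circumcentre = (14/9, 13/18), r² = 2465/324.
r = √(2465/324) ≈ 2.76.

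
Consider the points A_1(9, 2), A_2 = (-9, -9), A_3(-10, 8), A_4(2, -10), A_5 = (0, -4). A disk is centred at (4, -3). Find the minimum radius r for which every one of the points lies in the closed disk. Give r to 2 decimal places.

The required radius is the distance from (4, -3) to the farthest point.
Squared distances: 50, 205, 317, 53, 17.
Maximum is 317, attained at A_3.
r = √317 ≈ 17.80.

17.80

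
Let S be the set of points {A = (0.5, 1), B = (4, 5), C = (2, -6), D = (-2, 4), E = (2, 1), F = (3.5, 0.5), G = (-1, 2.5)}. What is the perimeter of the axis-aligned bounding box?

Width = max x − min x = 4 − (-2) = 6.
Height = max y − min y = 5 − (-6) = 11.
Perimeter = 2(6 + 11) = 34.

34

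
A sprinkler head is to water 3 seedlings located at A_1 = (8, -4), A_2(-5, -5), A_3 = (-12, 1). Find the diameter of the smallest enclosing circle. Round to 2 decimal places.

20.62

Side lengths²: A_1A_2² = 170, A_1A_3² = 425, A_2A_3² = 85.
Since A_1A_3² = 425 ≥ 170 + 85 = 255, the angle opposite A_1A_3 is not acute, so the smallest enclosing circle has A_1A_3 as diameter.
Centre = midpoint of A_1A_3 = (-2, -1.5), r² = 425/4 = 106.25.
Diameter = 2r = 2√(106.25) ≈ 20.62.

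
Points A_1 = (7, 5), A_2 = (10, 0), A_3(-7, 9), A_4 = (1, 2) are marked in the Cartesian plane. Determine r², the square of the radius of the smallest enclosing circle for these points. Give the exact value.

The farthest pair is A_2–A_3 with squared distance 370. The circle on this segment as diameter has centre (1.5, 4.5) and r² = 370/4 = 92.5.
Check A_1: distance² to centre = 30.5 ≤ 92.5, so it lies inside.
All remaining points lie in this disk, and no smaller disk contains both endpoints, so this is the minimum enclosing circle.

92.5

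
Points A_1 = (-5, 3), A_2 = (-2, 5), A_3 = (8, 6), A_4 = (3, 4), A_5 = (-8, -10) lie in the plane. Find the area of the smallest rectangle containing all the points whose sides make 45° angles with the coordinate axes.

160

In coordinates u = x + y, v = x − y the rectangle is axis-aligned; the map (x,y)→(u,v) scales areas by 2.
u-values: -2, 3, 14, 7, -18; range = 14 − (-18) = 32.
v-values: -8, -7, 2, -1, 2; range = 2 − (-8) = 10.
Area = (32 × 10) / 2 = 160.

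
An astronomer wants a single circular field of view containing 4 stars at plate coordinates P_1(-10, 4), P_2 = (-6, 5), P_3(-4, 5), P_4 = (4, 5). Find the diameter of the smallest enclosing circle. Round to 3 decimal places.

A smallest enclosing disk is always determined by at most three of the input points on its boundary.
The farthest pair is P_1–P_4 with squared distance 197. The circle on this segment as diameter has centre (-3, 4.5) and r² = 197/4 = 49.25.
Check P_2: distance² to centre = 9.25 ≤ 49.25, so it lies inside.
All remaining points lie in this disk, and no smaller disk contains both endpoints, so this is the minimum enclosing circle.
Diameter = 2r = 2√(49.25) ≈ 14.036.

14.036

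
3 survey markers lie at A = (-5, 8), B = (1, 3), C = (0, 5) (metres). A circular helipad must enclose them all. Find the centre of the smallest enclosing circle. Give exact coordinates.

(-2, 5.5)

Side lengths²: AB² = 61, AC² = 34, BC² = 5.
Since AB² = 61 ≥ 34 + 5 = 39, the angle opposite AB is not acute, so the smallest enclosing circle has AB as diameter.
Centre = midpoint of AB = (-2, 5.5), r² = 61/4 = 15.25.
Centre = (-2, 5.5).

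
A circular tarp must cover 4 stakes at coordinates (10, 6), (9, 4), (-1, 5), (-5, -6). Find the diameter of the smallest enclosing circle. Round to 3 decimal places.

19.209

A smallest enclosing disk is always determined by at most three of the input points on its boundary.
The farthest pair is (10, 6)–(-5, -6) with squared distance 369. The circle on this segment as diameter has centre (2.5, 0) and r² = 369/4 = 92.25.
Check (9, 4): distance² to centre = 58.25 ≤ 92.25, so it lies inside.
All remaining points lie in this disk, and no smaller disk contains both endpoints, so this is the minimum enclosing circle.
Diameter = 2r = 2√(92.25) ≈ 19.209.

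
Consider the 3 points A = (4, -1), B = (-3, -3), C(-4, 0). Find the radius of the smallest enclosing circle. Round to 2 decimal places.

4.03

Side lengths²: AB² = 53, AC² = 65, BC² = 10.
Since AC² = 65 ≥ 53 + 10 = 63, the angle opposite AC is not acute, so the smallest enclosing circle has AC as diameter.
Centre = midpoint of AC = (0, -0.5), r² = 65/4 = 16.25.
r = √(16.25) ≈ 4.03.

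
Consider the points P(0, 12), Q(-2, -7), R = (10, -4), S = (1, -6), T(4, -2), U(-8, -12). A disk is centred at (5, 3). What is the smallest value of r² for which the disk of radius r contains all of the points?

394

The required radius is the distance from (5, 3) to the farthest point.
Squared distances: 106, 149, 74, 97, 26, 394.
Maximum is 394, attained at U.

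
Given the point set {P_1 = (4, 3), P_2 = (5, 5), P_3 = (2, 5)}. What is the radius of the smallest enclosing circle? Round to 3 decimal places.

1.581

Side lengths²: P_1P_2² = 5, P_1P_3² = 8, P_2P_3² = 9.
Since P_2P_3² = 9 < 8 + 5 = 13, the triangle is acute, so the smallest enclosing circle is the circumcircle.
Circumcentre = (3.5, 4.5), r² = 2.5.
r = √(2.5) ≈ 1.581.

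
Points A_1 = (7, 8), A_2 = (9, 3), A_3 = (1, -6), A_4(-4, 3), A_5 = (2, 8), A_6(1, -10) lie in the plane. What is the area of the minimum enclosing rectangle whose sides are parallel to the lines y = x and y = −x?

In coordinates u = x + y, v = x − y the rectangle is axis-aligned; the map (x,y)→(u,v) scales areas by 2.
u-values: 15, 12, -5, -1, 10, -9; range = 15 − (-9) = 24.
v-values: -1, 6, 7, -7, -6, 11; range = 11 − (-7) = 18.
Area = (24 × 18) / 2 = 216.

216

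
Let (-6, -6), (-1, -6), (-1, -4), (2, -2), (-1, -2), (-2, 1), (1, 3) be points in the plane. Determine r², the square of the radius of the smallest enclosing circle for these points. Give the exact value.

The minimum enclosing circle of a finite set is fixed by two of the points (as a diameter) or three (as a circumcircle).
The farthest pair is (-6, -6)–(1, 3) with squared distance 130. The circle on this segment as diameter has centre (-2.5, -1.5) and r² = 130/4 = 32.5.
Check (-1, -6): distance² to centre = 22.5 ≤ 32.5, so it lies inside.
All remaining points lie in this disk, and no smaller disk contains both endpoints, so this is the minimum enclosing circle.

32.5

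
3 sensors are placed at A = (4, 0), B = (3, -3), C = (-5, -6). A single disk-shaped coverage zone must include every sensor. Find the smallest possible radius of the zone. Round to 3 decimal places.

5.408

Side lengths²: AB² = 10, AC² = 117, BC² = 73.
Since AC² = 117 ≥ 73 + 10 = 83, the angle opposite AC is not acute, so the smallest enclosing circle has AC as diameter.
Centre = midpoint of AC = (-0.5, -3), r² = 117/4 = 29.25.
r = √(29.25) ≈ 5.408.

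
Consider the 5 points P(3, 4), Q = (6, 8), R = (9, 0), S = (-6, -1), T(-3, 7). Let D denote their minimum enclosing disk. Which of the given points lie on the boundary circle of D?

The minimum enclosing circle is determined by three boundary points: Q, R, S.
Their circumcentre is (111/82, 139/82) with r² = 206225/3362.
The farthest remaining point T is at distance² 158337/3362 ≤ 206225/3362.
The points at distance exactly r from the centre are Q, R, S — 3 points.

Q, R, S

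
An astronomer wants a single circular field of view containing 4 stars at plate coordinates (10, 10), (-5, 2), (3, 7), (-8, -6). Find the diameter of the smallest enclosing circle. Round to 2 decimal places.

24.08

The minimum enclosing circle of a finite set is fixed by two of the points (as a diameter) or three (as a circumcircle).
The farthest pair is (10, 10)–(-8, -6) with squared distance 580. The circle on this segment as diameter has centre (1, 2) and r² = 580/4 = 145.
Check (-5, 2): distance² to centre = 36 ≤ 145, so it lies inside.
All remaining points lie in this disk, and no smaller disk contains both endpoints, so this is the minimum enclosing circle.
Diameter = 2r = 2√145 ≈ 24.08.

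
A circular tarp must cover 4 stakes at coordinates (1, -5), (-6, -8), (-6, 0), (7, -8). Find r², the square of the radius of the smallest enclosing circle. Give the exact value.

58.25

The farthest pair is (-6, 0)–(7, -8) with squared distance 233. The circle on this segment as diameter has centre (0.5, -4) and r² = 233/4 = 58.25.
Check (1, -5): distance² to centre = 1.25 ≤ 58.25, so it lies inside.
All remaining points lie in this disk, and no smaller disk contains both endpoints, so this is the minimum enclosing circle.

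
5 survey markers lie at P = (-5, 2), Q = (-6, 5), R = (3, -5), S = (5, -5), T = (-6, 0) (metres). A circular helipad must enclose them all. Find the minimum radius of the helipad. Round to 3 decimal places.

7.433

The farthest pair is Q–S with squared distance 221. The circle on this segment as diameter has centre (-0.5, 0) and r² = 221/4 = 55.25.
Check P: distance² to centre = 24.25 ≤ 55.25, so it lies inside.
All remaining points lie in this disk, and no smaller disk contains both endpoints, so this is the minimum enclosing circle.
r = √(55.25) ≈ 7.433.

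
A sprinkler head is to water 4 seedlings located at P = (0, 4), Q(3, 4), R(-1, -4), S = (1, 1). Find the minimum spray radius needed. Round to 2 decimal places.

The minimum enclosing circle of a finite set is fixed by two of the points (as a diameter) or three (as a circumcircle).
The farthest pair is Q–R with squared distance 80. The circle on this segment as diameter has centre (1, 0) and r² = 80/4 = 20.
Check P: distance² to centre = 17 ≤ 20, so it lies inside.
All remaining points lie in this disk, and no smaller disk contains both endpoints, so this is the minimum enclosing circle.
r = √20 ≈ 4.47.

4.47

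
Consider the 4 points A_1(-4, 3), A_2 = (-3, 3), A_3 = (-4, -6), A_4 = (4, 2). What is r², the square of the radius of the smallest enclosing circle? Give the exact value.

By Welzl's lemma the MEC is supported by two points (diametrically opposite) or three points (on a circumcircle).
The minimum enclosing circle is determined by three boundary points: A_1, A_3, A_4.
Their circumcentre is (-0.5, -1.5) with r² = 32.5.
The farthest remaining point A_2 is at distance² 26.5 ≤ 32.5.

32.5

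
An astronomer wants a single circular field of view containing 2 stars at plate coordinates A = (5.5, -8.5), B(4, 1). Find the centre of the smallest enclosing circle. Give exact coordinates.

(4.75, -3.75)

The smallest circle enclosing two points has them as diameter endpoints.
Centre = midpoint = (4.75, -3.75); r² = |AB|²/4 = 92.5/4 = 23.125.
Centre = (4.75, -3.75).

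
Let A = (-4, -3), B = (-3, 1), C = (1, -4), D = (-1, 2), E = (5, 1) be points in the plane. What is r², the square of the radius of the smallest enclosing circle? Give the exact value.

The farthest pair is A–E with squared distance 97. The circle on this segment as diameter has centre (0.5, -1) and r² = 97/4 = 24.25.
Check B: distance² to centre = 16.25 ≤ 24.25, so it lies inside.
All remaining points lie in this disk, and no smaller disk contains both endpoints, so this is the minimum enclosing circle.

24.25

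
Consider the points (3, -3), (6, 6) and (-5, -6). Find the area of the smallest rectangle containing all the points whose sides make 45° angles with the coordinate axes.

In coordinates u = x + y, v = x − y the rectangle is axis-aligned; the map (x,y)→(u,v) scales areas by 2.
u-values: 0, 12, -11; range = 12 − (-11) = 23.
v-values: 6, 0, 1; range = 6 − 0 = 6.
Area = (23 × 6) / 2 = 69.

69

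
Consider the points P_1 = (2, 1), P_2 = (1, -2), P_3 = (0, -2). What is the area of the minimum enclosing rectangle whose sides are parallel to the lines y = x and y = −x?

In coordinates u = x + y, v = x − y the rectangle is axis-aligned; the map (x,y)→(u,v) scales areas by 2.
u-values: 3, -1, -2; range = 3 − (-2) = 5.
v-values: 1, 3, 2; range = 3 − 1 = 2.
Area = (5 × 2) / 2 = 5.

5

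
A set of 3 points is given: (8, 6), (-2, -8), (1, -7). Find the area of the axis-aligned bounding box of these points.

140

x ranges over [-2, 8], width 10.
y ranges over [-8, 6], height 14.
Area = 10 × 14 = 140.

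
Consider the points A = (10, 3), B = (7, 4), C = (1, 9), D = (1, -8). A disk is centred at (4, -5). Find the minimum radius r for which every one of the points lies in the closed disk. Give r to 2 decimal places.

The required radius is the distance from (4, -5) to the farthest point.
Squared distances: 100, 90, 205, 18.
Maximum is 205, attained at C.
r = √205 ≈ 14.32.

14.32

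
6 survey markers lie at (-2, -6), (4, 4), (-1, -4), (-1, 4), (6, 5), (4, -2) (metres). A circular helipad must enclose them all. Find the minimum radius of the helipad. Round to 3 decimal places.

A smallest enclosing disk is always determined by at most three of the input points on its boundary.
The farthest pair is (-2, -6)–(6, 5) with squared distance 185. The circle on this segment as diameter has centre (2, -0.5) and r² = 185/4 = 46.25.
Check (4, 4): distance² to centre = 24.25 ≤ 46.25, so it lies inside.
All remaining points lie in this disk, and no smaller disk contains both endpoints, so this is the minimum enclosing circle.
r = √(46.25) ≈ 6.801.

6.801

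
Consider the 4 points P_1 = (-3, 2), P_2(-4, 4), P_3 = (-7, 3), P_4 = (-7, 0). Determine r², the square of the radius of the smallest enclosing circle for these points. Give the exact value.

6.25

By Welzl's lemma the MEC is supported by two points (diametrically opposite) or three points (on a circumcircle).
The farthest pair is P_2–P_4 with squared distance 25. The circle on this segment as diameter has centre (-5.5, 2) and r² = 25/4 = 6.25.
Check P_1: distance² to centre = 6.25 ≤ 6.25, so it lies inside.
All remaining points lie in this disk, and no smaller disk contains both endpoints, so this is the minimum enclosing circle.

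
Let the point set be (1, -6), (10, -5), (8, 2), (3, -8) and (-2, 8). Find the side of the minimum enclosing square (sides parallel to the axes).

The bounding box has width 12 and height 16.
An axis-aligned square enclosing the set must have side ≥ max(width, height).
So the minimum side is max(12, 16) = 16.

16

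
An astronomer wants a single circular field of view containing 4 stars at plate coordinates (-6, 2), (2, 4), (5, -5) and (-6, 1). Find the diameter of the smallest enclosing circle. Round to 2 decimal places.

The farthest pair is (-6, 2)–(5, -5) with squared distance 170. The circle on this segment as diameter has centre (-0.5, -1.5) and r² = 170/4 = 42.5.
Check (2, 4): distance² to centre = 36.5 ≤ 42.5, so it lies inside.
All remaining points lie in this disk, and no smaller disk contains both endpoints, so this is the minimum enclosing circle.
Diameter = 2r = 2√(42.5) ≈ 13.04.

13.04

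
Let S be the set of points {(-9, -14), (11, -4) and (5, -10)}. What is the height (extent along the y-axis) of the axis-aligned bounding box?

max y = -4, min y = -14, so height = 10.

10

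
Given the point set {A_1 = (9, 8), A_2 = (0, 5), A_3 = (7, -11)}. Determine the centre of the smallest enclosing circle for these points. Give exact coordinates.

Side lengths²: A_1A_2² = 90, A_1A_3² = 365, A_2A_3² = 305.
Since A_1A_3² = 365 < 305 + 90 = 395, the triangle is acute, so the smallest enclosing circle is the circumcircle.
Circumcentre = (157/22, -31/22), r² = 22265/242.
Centre = (157/22, -31/22).

(157/22, -31/22)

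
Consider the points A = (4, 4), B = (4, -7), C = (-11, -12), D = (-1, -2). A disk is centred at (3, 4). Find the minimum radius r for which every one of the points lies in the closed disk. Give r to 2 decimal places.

21.26

The required radius is the distance from (3, 4) to the farthest point.
Squared distances: 1, 122, 452, 52.
Maximum is 452, attained at C.
r = √452 ≈ 21.26.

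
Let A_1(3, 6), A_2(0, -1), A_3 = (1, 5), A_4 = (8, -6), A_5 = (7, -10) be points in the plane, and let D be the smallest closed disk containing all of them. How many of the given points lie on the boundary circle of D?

A smallest enclosing disk is always determined by at most three of the input points on its boundary.
The farthest pair is A_1–A_5 with squared distance 272. The circle on this segment as diameter has centre (5, -2) and r² = 272/4 = 68.
Check A_2: distance² to centre = 26 ≤ 68, so it lies inside.
All remaining points lie in this disk, and no smaller disk contains both endpoints, so this is the minimum enclosing circle.
The points at distance exactly r from the centre are A_1, A_5 — 2 points.

2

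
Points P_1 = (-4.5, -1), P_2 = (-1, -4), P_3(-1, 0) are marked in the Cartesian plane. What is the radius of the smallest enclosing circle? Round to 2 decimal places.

Side lengths²: P_1P_2² = 21.25, P_1P_3² = 13.25, P_2P_3² = 16.
Since P_1P_2² = 21.25 < 16 + 13.25 = 29.25, the triangle is acute, so the smallest enclosing circle is the circumcircle.
Circumcentre = (-65/28, -2), r² = 4505/784.
r = √(4505/784) ≈ 2.40.

2.40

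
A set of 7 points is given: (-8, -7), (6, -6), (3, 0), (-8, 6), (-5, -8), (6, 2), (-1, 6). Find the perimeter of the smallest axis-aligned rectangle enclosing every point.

56

Width = max x − min x = 6 − (-8) = 14.
Height = max y − min y = 6 − (-8) = 14.
Perimeter = 2(14 + 14) = 56.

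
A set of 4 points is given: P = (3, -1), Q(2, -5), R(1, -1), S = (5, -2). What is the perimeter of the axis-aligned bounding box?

Width = max x − min x = 5 − 1 = 4.
Height = max y − min y = -1 − (-5) = 4.
Perimeter = 2(4 + 4) = 16.

16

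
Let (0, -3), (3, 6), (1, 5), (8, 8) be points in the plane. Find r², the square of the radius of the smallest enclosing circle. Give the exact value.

46.25

A smallest enclosing disk is always determined by at most three of the input points on its boundary.
The farthest pair is (0, -3)–(8, 8) with squared distance 185. The circle on this segment as diameter has centre (4, 2.5) and r² = 185/4 = 46.25.
Check (3, 6): distance² to centre = 13.25 ≤ 46.25, so it lies inside.
All remaining points lie in this disk, and no smaller disk contains both endpoints, so this is the minimum enclosing circle.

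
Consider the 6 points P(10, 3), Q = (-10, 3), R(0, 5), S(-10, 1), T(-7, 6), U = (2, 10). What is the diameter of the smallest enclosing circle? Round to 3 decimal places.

20.100

By Welzl's lemma the MEC is supported by two points (diametrically opposite) or three points (on a circumcircle).
The farthest pair is P–S with squared distance 404. The circle on this segment as diameter has centre (0, 2) and r² = 404/4 = 101.
Check Q: distance² to centre = 101 ≤ 101, so it lies inside.
All remaining points lie in this disk, and no smaller disk contains both endpoints, so this is the minimum enclosing circle.
Diameter = 2r = 2√101 ≈ 20.100.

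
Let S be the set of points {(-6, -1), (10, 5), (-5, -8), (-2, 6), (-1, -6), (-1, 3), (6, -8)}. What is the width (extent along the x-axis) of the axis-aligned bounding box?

max x = 10, min x = -6, so width = 16.

16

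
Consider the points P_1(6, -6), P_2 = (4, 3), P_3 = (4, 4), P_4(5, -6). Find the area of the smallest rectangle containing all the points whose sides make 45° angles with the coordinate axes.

54

In coordinates u = x + y, v = x − y the rectangle is axis-aligned; the map (x,y)→(u,v) scales areas by 2.
u-values: 0, 7, 8, -1; range = 8 − (-1) = 9.
v-values: 12, 1, 0, 11; range = 12 − 0 = 12.
Area = (9 × 12) / 2 = 54.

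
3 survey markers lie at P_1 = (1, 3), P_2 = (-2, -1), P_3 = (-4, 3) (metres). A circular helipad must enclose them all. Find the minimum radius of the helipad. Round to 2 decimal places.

Side lengths²: P_1P_2² = 25, P_1P_3² = 25, P_2P_3² = 20.
Since P_1P_3² = 25 < 25 + 20 = 45, the triangle is acute, so the smallest enclosing circle is the circumcircle.
Circumcentre = (-1.5, 1.75), r² = 7.8125.
r = √(7.8125) ≈ 2.80.

2.80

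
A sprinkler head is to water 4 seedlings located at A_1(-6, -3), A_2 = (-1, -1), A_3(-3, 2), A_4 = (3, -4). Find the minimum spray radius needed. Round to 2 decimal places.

4.67

By Welzl's lemma the MEC is supported by two points (diametrically opposite) or three points (on a circumcircle).
The minimum enclosing circle is determined by three boundary points: A_1, A_3, A_4.
Their circumcentre is (-1.375, -2.375) with r² = 21.78125.
The farthest remaining point A_2 is at distance² 2.03125 ≤ 21.78125.
r = √(21.78125) ≈ 4.67.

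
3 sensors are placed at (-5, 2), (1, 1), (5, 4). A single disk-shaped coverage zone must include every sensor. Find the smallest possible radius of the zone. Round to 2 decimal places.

Call the three points A, B, C in the order given.
Side lengths²: AB² = 37, AC² = 104, BC² = 25.
Since AC² = 104 ≥ 37 + 25 = 62, the angle opposite AC is not acute, so the smallest enclosing circle has AC as diameter.
Centre = midpoint of AC = (0, 3), r² = 104/4 = 26.
r = √26 ≈ 5.10.

5.10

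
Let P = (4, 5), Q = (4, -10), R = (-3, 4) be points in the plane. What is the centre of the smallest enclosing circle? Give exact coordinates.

Side lengths²: PQ² = 225, PR² = 50, QR² = 245.
Since QR² = 245 < 225 + 50 = 275, the triangle is acute, so the smallest enclosing circle is the circumcircle.
Circumcentre = (1.5, -2.5), r² = 62.5.
Centre = (1.5, -2.5).

(1.5, -2.5)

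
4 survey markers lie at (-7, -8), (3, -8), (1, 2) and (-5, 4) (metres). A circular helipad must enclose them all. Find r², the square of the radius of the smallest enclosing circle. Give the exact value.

The minimum enclosing circle of a finite set is fixed by two of the points (as a diameter) or three (as a circumcircle).
The minimum enclosing circle is determined by three boundary points: (-7, -8), (3, -8), (-5, 4).
Their circumcentre is (-2, -8/3) with r² = 481/9.
The farthest remaining point (1, 2) is at distance² 277/9 ≤ 481/9.

481/9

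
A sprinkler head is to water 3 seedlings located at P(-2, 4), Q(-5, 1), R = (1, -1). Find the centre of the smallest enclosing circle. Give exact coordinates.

(-1.75, 0.75)

Side lengths²: PQ² = 18, PR² = 34, QR² = 40.
Since QR² = 40 < 34 + 18 = 52, the triangle is acute, so the smallest enclosing circle is the circumcircle.
Circumcentre = (-1.75, 0.75), r² = 10.625.
Centre = (-1.75, 0.75).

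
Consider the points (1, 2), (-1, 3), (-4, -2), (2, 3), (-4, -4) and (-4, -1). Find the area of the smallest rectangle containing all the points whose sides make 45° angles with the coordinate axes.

In coordinates u = x + y, v = x − y the rectangle is axis-aligned; the map (x,y)→(u,v) scales areas by 2.
u-values: 3, 2, -6, 5, -8, -5; range = 5 − (-8) = 13.
v-values: -1, -4, -2, -1, 0, -3; range = 0 − (-4) = 4.
Area = (13 × 4) / 2 = 26.

26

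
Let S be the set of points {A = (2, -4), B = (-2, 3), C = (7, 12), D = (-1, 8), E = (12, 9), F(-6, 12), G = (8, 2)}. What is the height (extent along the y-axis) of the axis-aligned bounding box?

16

max y = 12, min y = -4, so height = 16.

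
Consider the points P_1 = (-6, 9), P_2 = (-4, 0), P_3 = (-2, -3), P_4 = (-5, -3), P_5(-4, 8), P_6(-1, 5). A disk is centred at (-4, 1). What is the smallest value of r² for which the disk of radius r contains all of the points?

The required radius is the distance from (-4, 1) to the farthest point.
Squared distances: 68, 1, 20, 17, 49, 25.
Maximum is 68, attained at P_1.

68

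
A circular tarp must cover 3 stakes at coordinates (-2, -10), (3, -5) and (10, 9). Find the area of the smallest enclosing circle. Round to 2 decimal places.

396.63

Call the three points A, B, C in the order given.
Side lengths²: AB² = 50, AC² = 505, BC² = 245.
Since AC² = 505 ≥ 245 + 50 = 295, the angle opposite AC is not acute, so the smallest enclosing circle has AC as diameter.
Centre = midpoint of AC = (4, -0.5), r² = 505/4 = 126.25.
Area = π·r² = π·126.25 ≈ 396.63.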